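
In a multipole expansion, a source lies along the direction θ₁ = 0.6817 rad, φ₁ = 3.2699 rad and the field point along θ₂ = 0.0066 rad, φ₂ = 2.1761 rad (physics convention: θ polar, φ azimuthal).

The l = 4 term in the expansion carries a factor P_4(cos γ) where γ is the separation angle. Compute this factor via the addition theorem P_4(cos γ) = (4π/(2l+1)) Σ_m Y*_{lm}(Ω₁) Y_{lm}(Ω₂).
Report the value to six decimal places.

Term-by-term m-sum for l=4 (normalisation 4π/9 = 1.396263):
  m=-4: (0.060775, 0.034253) × (-0.000000, -0.000000) = (-0.000000, -0.000000)  (running Σ = (-0.000000, -0.000000))
  m=-3: (-0.225367, -0.091303) × (0.000000, -0.000000) = (-0.000000, -0.000000)  (running Σ = (-0.000000, -0.000000))
  m=-2: (0.413766, 0.108572) × (-0.000031, 0.000082) = (-0.000022, 0.000031)  (running Σ = (-0.000022, 0.000030))
  m=-1: (-0.280237, -0.036155) × (-0.007106, -0.010269) = (0.001620, 0.003135)  (running Σ = (0.001598, 0.003165))
  m=0: (-0.250100, -0.000000) × (0.846100, 0.000000) = (-0.211610, -0.000000)  (running Σ = (-0.210011, 0.003165))
  m=1: (0.280237, -0.036155) × (0.007106, -0.010269) = (0.001620, -0.003135)  (running Σ = (-0.208391, 0.000030))
  m=2: (0.413766, -0.108572) × (-0.000031, -0.000082) = (-0.000022, -0.000031)  (running Σ = (-0.208413, -0.000000))
  m=3: (0.225367, -0.091303) × (-0.000000, -0.000000) = (-0.000000, 0.000000)  (running Σ = (-0.208413, -0.000000))
  m=4: (0.060775, -0.034253) × (-0.000000, 0.000000) = (-0.000000, 0.000000)  (running Σ = (-0.208413, 0.000000))
Σ over m = (-0.208413, 0.000000); ×(4π/9) → (-0.290999, 0.000000). Real part: -0.290999

-0.290999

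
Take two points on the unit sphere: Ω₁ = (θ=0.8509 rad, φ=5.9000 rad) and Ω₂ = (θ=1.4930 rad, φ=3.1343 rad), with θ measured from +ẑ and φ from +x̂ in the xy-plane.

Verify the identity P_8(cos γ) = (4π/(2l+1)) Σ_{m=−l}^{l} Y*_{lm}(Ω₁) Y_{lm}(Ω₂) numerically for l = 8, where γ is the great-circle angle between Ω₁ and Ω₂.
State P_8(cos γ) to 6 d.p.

Summing Y*_{l m}(θ₁,φ₁)·Y_{l m}(θ₂,φ₂) over m ∈ [−8, 8]; prefactor 4π/(2·8+1) = 0.739198:
  [-8]  conj(Y_{8,-8})(Ω₁) = -0.052489-0.004003i ; Y_{8,-8}(Ω₂) = +0.502233+0.029334i ; Δ = -0.026244-0.003550i
  [-7]  conj(Y_{8,-7})(Ω₁) = -0.165507-0.081855i ; Y_{8,-7}(Ω₂) = -0.156666-0.008005i ; Δ = +0.025274+0.014149i
  [-6]  conj(Y_{8,-6})(Ω₁) = -0.249875-0.280163i ; Y_{8,-6}(Ω₂) = -0.335825-0.014704i ; Δ = +0.079795+0.097760i
  [-5]  conj(Y_{8,-5})(Ω₁) = -0.153422-0.426743i ; Y_{8,-5}(Ω₂) = +0.180979+0.006602i ; Δ = -0.024949-0.078245i
  [-4]  conj(Y_{8,-4})(Ω₁) = +0.008144-0.213908i ; Y_{8,-4}(Ω₂) = +0.282404+0.008240i ; Δ = +0.004063-0.060341i
  [-3]  conj(Y_{8,-3})(Ω₁) = -0.093353+0.208348i ; Y_{8,-3}(Ω₂) = -0.191295-0.004186i ; Δ = +0.018730-0.039465i
  [-2]  conj(Y_{8,-2})(Ω₁) = -0.253561+0.244091i ; Y_{8,-2}(Ω₂) = -0.258332-0.003768i ; Δ = +0.066423-0.062101i
  [-1]  conj(Y_{8,-1})(Ω₁) = +0.068760-0.027718i ; Y_{8,-1}(Ω₂) = +0.195417+0.001425i ; Δ = +0.013476-0.005319i
  [+0]  conj(Y_{8,0})(Ω₁) = +0.362357-0.000000i ; Y_{8,0}(Ω₂) = +0.251156+0.000000i ; Δ = +0.091008+0.000000i
  [+1]  conj(Y_{8,1})(Ω₁) = -0.068760-0.027718i ; Y_{8,1}(Ω₂) = -0.195417+0.001425i ; Δ = +0.013476+0.005319i
  [+2]  conj(Y_{8,2})(Ω₁) = -0.253561-0.244091i ; Y_{8,2}(Ω₂) = -0.258332+0.003768i ; Δ = +0.066423+0.062101i
  [+3]  conj(Y_{8,3})(Ω₁) = +0.093353+0.208348i ; Y_{8,3}(Ω₂) = +0.191295-0.004186i ; Δ = +0.018730+0.039465i
  [+4]  conj(Y_{8,4})(Ω₁) = +0.008144+0.213908i ; Y_{8,4}(Ω₂) = +0.282404-0.008240i ; Δ = +0.004063+0.060341i
  [+5]  conj(Y_{8,5})(Ω₁) = +0.153422-0.426743i ; Y_{8,5}(Ω₂) = -0.180979+0.006602i ; Δ = -0.024949+0.078245i
  [+6]  conj(Y_{8,6})(Ω₁) = -0.249875+0.280163i ; Y_{8,6}(Ω₂) = -0.335825+0.014704i ; Δ = +0.079795-0.097760i
  [+7]  conj(Y_{8,7})(Ω₁) = +0.165507-0.081855i ; Y_{8,7}(Ω₂) = +0.156666-0.008005i ; Δ = +0.025274-0.014149i
  [+8]  conj(Y_{8,8})(Ω₁) = -0.052489+0.004003i ; Y_{8,8}(Ω₂) = +0.502233-0.029334i ; Δ = -0.026244+0.003550i
Accumulated sum +0.404143+0.000000i; after 4π/(2l+1) scaling, +0.298742+0.000000i ⇒ P_8 = 0.298742

0.298742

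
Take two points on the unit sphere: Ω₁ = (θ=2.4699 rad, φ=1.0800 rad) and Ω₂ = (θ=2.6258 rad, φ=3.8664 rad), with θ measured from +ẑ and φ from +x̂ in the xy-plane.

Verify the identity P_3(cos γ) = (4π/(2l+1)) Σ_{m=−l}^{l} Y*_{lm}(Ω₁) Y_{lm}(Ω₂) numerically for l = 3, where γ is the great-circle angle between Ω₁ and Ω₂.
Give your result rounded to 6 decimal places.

Summing Y*_{l m}(θ₁,φ₁)·Y_{l m}(θ₂,φ₂) over m ∈ [−3, 3]; prefactor 4π/(2·3+1) = 1.795196:
  [-3]  conj(Y_{3,-3})(Ω₁) = (-0.100066, -0.009879) ; Y_{3,-3}(Ω₂) = (0.028416, 0.041215) ; Δ = (-0.002436, -0.004405)
  [-2]  conj(Y_{3,-2})(Ω₁) = (0.172161, -0.257570) ; Y_{3,-2}(Ω₂) = (-0.026144, 0.214688) ; Δ = (0.050796, 0.043695)
  [-1]  conj(Y_{3,-1})(Ω₁) = (0.195619, 0.366045) ; Y_{3,-1}(Ω₂) = (-0.332177, 0.294179) ; Δ = (-0.172663, -0.064045)
  [+0]  conj(Y_{3,0})(Ω₁) = (-0.018590, -0.000000) ; Y_{3,0}(Ω₂) = (-0.254393, 0.000000) ; Δ = (0.004729, 0.000000)
  [+1]  conj(Y_{3,1})(Ω₁) = (-0.195619, 0.366045) ; Y_{3,1}(Ω₂) = (0.332177, 0.294179) ; Δ = (-0.172663, 0.064045)
  [+2]  conj(Y_{3,2})(Ω₁) = (0.172161, 0.257570) ; Y_{3,2}(Ω₂) = (-0.026144, -0.214688) ; Δ = (0.050796, -0.043695)
  [+3]  conj(Y_{3,3})(Ω₁) = (0.100066, -0.009879) ; Y_{3,3}(Ω₂) = (-0.028416, 0.041215) ; Δ = (-0.002436, 0.004405)
Total Σ_m = (-0.243876, 0.000000). Multiply by 1.795196: (-0.437806, 0.000000). P_3(cos γ) = -0.437806

-0.437806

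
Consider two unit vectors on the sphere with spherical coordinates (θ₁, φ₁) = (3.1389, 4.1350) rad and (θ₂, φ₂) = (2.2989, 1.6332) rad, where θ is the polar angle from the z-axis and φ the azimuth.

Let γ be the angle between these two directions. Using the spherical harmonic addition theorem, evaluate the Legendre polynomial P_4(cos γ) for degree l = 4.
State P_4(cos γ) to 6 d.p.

Expand P_4 via completeness: Σ_{m} conj(Y_{4,m}) at Ω₁ times Y_{4,m} at Ω₂ —
  m=-4: -0.000000-0.000000i × +0.133121-0.033937i = -0.000000-0.000000i  (running Σ = -0.000000-0.000000i)
  m=-3: -0.000000+0.000000i × -0.064474-0.340357i = +0.000000+0.000000i  (running Σ = +0.000000+0.000000i)
  m=-2: -0.000006+0.000013i × -0.388332+0.048720i = +0.000002-0.000005i  (running Σ = +0.000002-0.000005i)
  m=-1: +0.002781+0.004269i × +0.001463+0.023410i = -0.000096+0.000071i  (running Σ = -0.000094+0.000066i)
  m=0: +0.846254-0.000000i × -0.361940+0.000000i = -0.306293+0.000000i  (running Σ = -0.306388+0.000066i)
  m=1: -0.002781+0.004269i × -0.001463+0.023410i = -0.000096-0.000071i  (running Σ = -0.306484-0.000005i)
  m=2: -0.000006-0.000013i × -0.388332-0.048720i = +0.000002+0.000005i  (running Σ = -0.306482+0.000000i)
  m=3: +0.000000+0.000000i × +0.064474-0.340357i = +0.000000-0.000000i  (running Σ = -0.306482-0.000000i)
  m=4: -0.000000+0.000000i × +0.133121+0.033937i = -0.000000+0.000000i  (running Σ = -0.306482-0.000000i)
Σ over m = -0.306482-0.000000i; ×(4π/9) → -0.427930-0.000000i. Real part: -0.427930

-0.427930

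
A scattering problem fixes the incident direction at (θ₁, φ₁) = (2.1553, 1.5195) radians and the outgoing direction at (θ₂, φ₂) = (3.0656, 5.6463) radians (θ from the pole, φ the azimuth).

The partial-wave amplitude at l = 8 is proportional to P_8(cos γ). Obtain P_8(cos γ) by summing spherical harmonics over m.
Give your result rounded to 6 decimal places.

Addition theorem: P_8(cos γ) = (4π/17) Σ_m Y*_{lm}(Ω₁) Y_{lm}(Ω₂), m = −8…8:
  term(m=-8) = (-0.000000, -0.000000)   from Y*(Ω₁)=(0.110610, -0.048123), Y(Ω₂)=(0.000000, -0.000000)
  term(m=-7) = (-0.000000, 0.000000)   from Y*(Ω₁)=(0.112182, 0.298875), Y(Ω₂)=(0.000000, 0.000000)
  term(m=-6) = (0.000000, 0.000000)   from Y*(Ω₁)=(-0.430549, 0.136862), Y(Ω₂)=(-0.000001, -0.000001)
  term(m=-5) = (-0.000001, -0.000007)   from Y*(Ω₁)=(-0.071960, -0.274387), Y(Ω₂)=(0.000024, 0.000001)
  term(m=-4) = (0.000045, -0.000046)   from Y*(Ω₁)=(-0.142697, 0.029697), Y(Ω₂)=(-0.000367, 0.000248)
  term(m=-3) = (-0.002139, -0.000402)   from Y*(Ω₁)=(-0.055745, -0.359378), Y(Ω₂)=(0.001995, -0.005642)
  term(m=-2) = (0.000868, 0.002056)   from Y*(Ω₁)=(0.038532, -0.003967), Y(Ω₂)=(0.016865, 0.055100)
  term(m=-1) = (-0.067073, 0.101138)   from Y*(Ω₁)=(-0.017478, -0.340432), Y(Ω₂)=(-0.286217, -0.211719)
  term(m=+0) = (0.095490, 0.000000)   from Y*(Ω₁)=(0.091353, -0.000000), Y(Ω₂)=(1.045282, 0.000000)
  term(m=+1) = (-0.067073, -0.101138)   from Y*(Ω₁)=(0.017478, -0.340432), Y(Ω₂)=(0.286217, -0.211719)
  term(m=+2) = (0.000868, -0.002056)   from Y*(Ω₁)=(0.038532, 0.003967), Y(Ω₂)=(0.016865, -0.055100)
  term(m=+3) = (-0.002139, 0.000402)   from Y*(Ω₁)=(0.055745, -0.359378), Y(Ω₂)=(-0.001995, -0.005642)
  term(m=+4) = (0.000045, 0.000046)   from Y*(Ω₁)=(-0.142697, -0.029697), Y(Ω₂)=(-0.000367, -0.000248)
  term(m=+5) = (-0.000001, 0.000007)   from Y*(Ω₁)=(0.071960, -0.274387), Y(Ω₂)=(-0.000024, 0.000001)
  term(m=+6) = (0.000000, -0.000000)   from Y*(Ω₁)=(-0.430549, -0.136862), Y(Ω₂)=(-0.000001, 0.000001)
  term(m=+7) = (-0.000000, -0.000000)   from Y*(Ω₁)=(-0.112182, 0.298875), Y(Ω₂)=(-0.000000, 0.000000)
  term(m=+8) = (-0.000000, 0.000000)   from Y*(Ω₁)=(0.110610, 0.048123), Y(Ω₂)=(0.000000, 0.000000)
Total Σ_m = (-0.041109, 0.000000). Multiply by 0.739198: (-0.030388, 0.000000). P_8(cos γ) = -0.030388

-0.030388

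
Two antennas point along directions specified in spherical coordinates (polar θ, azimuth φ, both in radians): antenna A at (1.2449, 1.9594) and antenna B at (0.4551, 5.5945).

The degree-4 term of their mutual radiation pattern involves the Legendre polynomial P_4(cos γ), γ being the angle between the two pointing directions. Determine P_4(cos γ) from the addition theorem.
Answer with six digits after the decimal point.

Term-by-term m-sum for l=4 (normalisation 4π/9 = 1.396263):
  term(m=-4) = -0.002311-0.005416i   from Y*(Ω₁)=+0.005839+0.356414i, Y(Ω₂)=-0.015298+0.006232i
  term(m=-3) = -0.002933+0.032399i   from Y*(Ω₁)=+0.313164-0.134248i, Y(Ω₂)=-0.045377+0.084006i
  term(m=-2) = -0.014042+0.021257i   from Y*(Ω₁)=+0.060462+0.059479i, Y(Ω₂)=+0.057740+0.294779i
  term(m=-1) = +0.142635-0.076724i   from Y*(Ω₁)=+0.124095-0.303096i, Y(Ω₂)=+0.381805+0.314275i
  term(m=+0) = +0.005169+0.000000i   from Y*(Ω₁)=+0.030963-0.000000i, Y(Ω₂)=+0.166957+0.000000i
  term(m=+1) = +0.142635+0.076724i   from Y*(Ω₁)=-0.124095-0.303096i, Y(Ω₂)=-0.381805+0.314275i
  term(m=+2) = -0.014042-0.021257i   from Y*(Ω₁)=+0.060462-0.059479i, Y(Ω₂)=+0.057740-0.294779i
  term(m=+3) = -0.002933-0.032399i   from Y*(Ω₁)=-0.313164-0.134248i, Y(Ω₂)=+0.045377+0.084006i
  term(m=+4) = -0.002311+0.005416i   from Y*(Ω₁)=+0.005839-0.356414i, Y(Ω₂)=-0.015298-0.006232i
Total Σ_m = +0.251869-0.000000i. Multiply by 1.396263: +0.351675-0.000000i. P_4(cos γ) = 0.351675

0.351675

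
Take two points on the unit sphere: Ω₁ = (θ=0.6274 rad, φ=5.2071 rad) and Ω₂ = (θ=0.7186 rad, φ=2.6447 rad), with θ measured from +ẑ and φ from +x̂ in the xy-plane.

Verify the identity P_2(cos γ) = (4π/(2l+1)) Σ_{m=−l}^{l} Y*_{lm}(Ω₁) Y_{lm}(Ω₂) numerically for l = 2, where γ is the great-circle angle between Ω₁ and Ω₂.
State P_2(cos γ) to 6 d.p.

-0.377358

Expand P_2 via completeness: Σ_{m} conj(Y_{2,m}) at Ω₁ times Y_{2,m} at Ω₂ —
  term(m=-2) = (0.008932, -0.020417)   from Y*(Ω₁)=(-0.073104, -0.111247), Y(Ω₂)=(0.091326, 0.140307)
  term(m=-1) = (-0.117632, 0.076933)   from Y*(Ω₁)=(0.174314, -0.323130), Y(Ω₂)=(-0.336536, -0.182495)
  term(m=+0) = (0.067254, 0.000000)   from Y*(Ω₁)=(0.304714, -0.000000), Y(Ω₂)=(0.220711, 0.000000)
  term(m=+1) = (-0.117632, -0.076933)   from Y*(Ω₁)=(-0.174314, -0.323130), Y(Ω₂)=(0.336536, -0.182495)
  term(m=+2) = (0.008932, 0.020417)   from Y*(Ω₁)=(-0.073104, 0.111247), Y(Ω₂)=(0.091326, -0.140307)
Accumulated sum (-0.150146, 0.000000); after 4π/(2l+1) scaling, (-0.377358, 0.000000) ⇒ P_2 = -0.377358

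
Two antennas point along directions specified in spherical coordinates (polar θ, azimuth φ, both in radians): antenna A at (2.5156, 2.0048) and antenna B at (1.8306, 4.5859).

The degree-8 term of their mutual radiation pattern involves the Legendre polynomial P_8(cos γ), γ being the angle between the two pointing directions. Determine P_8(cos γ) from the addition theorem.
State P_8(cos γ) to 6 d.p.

Term-by-term m-sum for l=8 (normalisation 4π/17 = 0.739198):
  m=-8: Y*=-0.00677 - 0.00232j  Y=0.20799 + 0.33257j  product -0.00064 - 0.00273j
  m=-7: Y*=-0.00409 - 0.03939j  Y=-0.32288 + 0.26399j  product 0.01172 + 0.01164j
  m=-6: Y*=0.11576 - 0.06901j  Y=0.00225 + 0.00213j  product 0.00041 + 0.00009j
  m=-5: Y*=0.25739 + 0.17579j  Y=-0.20926 + 0.28554j  product -0.10406 + 0.03671j
  m=-4: Y*=-0.07841 + 0.47023j  Y=-0.11171 - 0.06189j  product 0.03786 - 0.04768j
  m=-3: Y*=-0.37680 + 0.10379j  Y=-0.10909 + 0.27356j  product 0.01271 - 0.11440j
  m=-2: Y*=0.03574 + 0.04220j  Y=-0.17386 - 0.04495j  product -0.00432 - 0.00894j
  m=-1: Y*=-0.17496 + 0.37749j  Y=-0.03320 + 0.26104j  product -0.09273 - 0.05820j
  m=+0: Y*=-0.08111 + 0.00000j  Y=-0.19355 + 0.00000j  product 0.01570 + 0.00000j
  m=+1: Y*=0.17496 + 0.37749j  Y=0.03320 + 0.26104j  product -0.09273 + 0.05820j
  m=+2: Y*=0.03574 - 0.04220j  Y=-0.17386 + 0.04495j  product -0.00432 + 0.00894j
  m=+3: Y*=0.37680 + 0.10379j  Y=0.10909 + 0.27356j  product 0.01271 + 0.11440j
  m=+4: Y*=-0.07841 - 0.47023j  Y=-0.11171 + 0.06189j  product 0.03786 + 0.04768j
  m=+5: Y*=-0.25739 + 0.17579j  Y=0.20926 + 0.28554j  product -0.10406 - 0.03671j
  m=+6: Y*=0.11576 + 0.06901j  Y=0.00225 - 0.00213j  product 0.00041 - 0.00009j
  m=+7: Y*=0.00409 - 0.03939j  Y=0.32288 + 0.26399j  product 0.01172 - 0.01164j
  m=+8: Y*=-0.00677 + 0.00232j  Y=0.20799 - 0.33257j  product -0.00064 + 0.00273j
Σ over m = -0.26239 - 0.00000j; ×(4π/17) → -0.19395 - 0.00000j. Real part: -0.193955

-0.193955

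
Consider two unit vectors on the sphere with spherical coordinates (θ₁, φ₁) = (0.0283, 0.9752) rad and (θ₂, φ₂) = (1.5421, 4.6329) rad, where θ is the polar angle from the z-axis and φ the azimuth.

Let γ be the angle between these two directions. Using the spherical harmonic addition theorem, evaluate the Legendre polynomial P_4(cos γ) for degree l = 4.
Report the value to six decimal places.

Addition theorem: P_4(cos γ) = (4π/9) Σ_m Y*_{lm}(Ω₁) Y_{lm}(Ω₂), m = −4…4:
  m=-4: Y*=-0.000000-0.000000i  Y=+0.419660+0.138119i  product -0.000000-0.000000i
  m=-3: Y*=-0.000028+0.000006i  Y=+0.008473-0.034854i  product -0.000000+0.000001i
  m=-2: Y*=-0.000595+0.001491i  Y=+0.328131+0.052610i  product -0.000274+0.000458i
  m=-1: Y*=+0.029986+0.044247i  Y=+0.003226-0.040499i  product +0.001889-0.001072i
  m=+0: Y*=+0.842899-0.000000i  Y=+0.314747+0.000000i  product +0.265299+0.000000i
  m=+1: Y*=-0.029986+0.044247i  Y=-0.003226-0.040499i  product +0.001889+0.001072i
  m=+2: Y*=-0.000595-0.001491i  Y=+0.328131-0.052610i  product -0.000274-0.000458i
  m=+3: Y*=+0.000028+0.000006i  Y=-0.008473-0.034854i  product -0.000000-0.000001i
  m=+4: Y*=-0.000000+0.000000i  Y=+0.419660-0.138119i  product -0.000000+0.000000i
Σ over m = +0.268529+0.000000i; ×(4π/9) → +0.374938+0.000000i. Real part: 0.374938

0.374938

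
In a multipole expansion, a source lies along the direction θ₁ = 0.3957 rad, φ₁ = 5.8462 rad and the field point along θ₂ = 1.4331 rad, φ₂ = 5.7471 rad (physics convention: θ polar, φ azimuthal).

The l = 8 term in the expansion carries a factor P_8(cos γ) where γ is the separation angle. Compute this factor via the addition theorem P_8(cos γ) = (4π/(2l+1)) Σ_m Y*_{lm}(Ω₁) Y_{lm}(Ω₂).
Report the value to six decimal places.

Addition theorem: P_8(cos γ) = (4π/17) Σ_m Y*_{lm}(Ω₁) Y_{lm}(Ω₂), m = −8…8:
  m=-8: -0.000236+0.000087i × -0.196390-0.435429i = +0.000084+0.000085i  (running Σ = +0.000084+0.000085i)
  m=-7: -0.002397-0.000199i × -0.216864-0.151895i = +0.000490+0.000407i  (running Σ = +0.000574+0.000493i)
  m=-6: -0.012614-0.007217i × +0.254344+0.019091i = -0.003070-0.002076i  (running Σ = -0.002497-0.001584i)
  m=-5: -0.035948-0.050984i × +0.259002-0.128699i = -0.015872-0.008578i  (running Σ = -0.018369-0.010162i)
  m=-4: -0.034192-0.190995i × -0.094224+0.145862i = +0.031081+0.013009i  (running Σ = +0.012712+0.002847i)
  m=-3: +0.108331-0.407490i × -0.011014+0.293891i = +0.118564+0.036326i  (running Σ = +0.131276+0.039173i)
  m=-2: +0.359696-0.429808i × -0.064784-0.118974i = -0.074438-0.014950i  (running Σ = +0.056838+0.024223i)
  m=-1: +0.210218-0.098194i × -0.253225-0.150446i = -0.068005-0.006761i  (running Σ = -0.011168+0.017461i)
  m=0: -0.421706-0.000000i × +0.123954+0.000000i = -0.052272-0.000000i  (running Σ = -0.063440+0.017461i)
  m=1: -0.210218-0.098194i × +0.253225-0.150446i = -0.068005+0.006761i  (running Σ = -0.131445+0.024223i)
  m=2: +0.359696+0.429808i × -0.064784+0.118974i = -0.074438+0.014950i  (running Σ = -0.205883+0.039173i)
  m=3: -0.108331-0.407490i × +0.011014+0.293891i = +0.118564-0.036326i  (running Σ = -0.087319+0.002847i)
  m=4: -0.034192+0.190995i × -0.094224-0.145862i = +0.031081-0.013009i  (running Σ = -0.056239-0.010162i)
  m=5: +0.035948-0.050984i × -0.259002-0.128699i = -0.015872+0.008578i  (running Σ = -0.072111-0.001584i)
  m=6: -0.012614+0.007217i × +0.254344-0.019091i = -0.003070+0.002076i  (running Σ = -0.075181+0.000493i)
  m=7: +0.002397-0.000199i × +0.216864-0.151895i = +0.000490-0.000407i  (running Σ = -0.074692+0.000085i)
  m=8: -0.000236-0.000087i × -0.196390+0.435429i = +0.000084-0.000085i  (running Σ = -0.074607-0.000000i)
Accumulated sum -0.074607-0.000000i; after 4π/(2l+1) scaling, -0.055150-0.000000i ⇒ P_8 = -0.055150

-0.055150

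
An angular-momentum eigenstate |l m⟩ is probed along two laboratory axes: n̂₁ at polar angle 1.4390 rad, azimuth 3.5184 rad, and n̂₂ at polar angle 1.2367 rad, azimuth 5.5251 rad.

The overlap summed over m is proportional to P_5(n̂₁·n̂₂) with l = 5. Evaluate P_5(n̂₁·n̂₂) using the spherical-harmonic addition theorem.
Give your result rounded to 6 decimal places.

Summing Y*_{l m}(θ₁,φ₁)·Y_{l m}(θ₂,φ₂) over m ∈ [−5, 5]; prefactor 4π/(2·5+1) = 1.142397:
  [-5]  conj(Y_{5,-5})(Ω₁) = 0.13692 - 0.42273j ; Y_{5,-5}(Ω₂) = -0.27827 - 0.21103j ; Δ = -0.12731 + 0.08874j
  [-4]  conj(Y_{5,-4})(Ω₁) = 0.01183 + 0.18590j ; Y_{5,-4}(Ω₂) = -0.38106 + 0.04180j ; Δ = -0.01228 - 0.07034j
  [-3]  conj(Y_{5,-3})(Ω₁) = 0.12133 + 0.25748j ; Y_{5,-3}(Ω₂) = 0.00608 - 0.00717j ; Δ = 0.00258 + 0.00070j
  [-2]  conj(Y_{5,-2})(Ω₁) = -0.15134 - 0.14201j ; Y_{5,-2}(Ω₂) = -0.01834 - 0.33549j ; Δ = -0.04487 + 0.05338j
  [-1]  conj(Y_{5,-1})(Ω₁) = -0.22570 - 0.08931j ; Y_{5,-1}(Ω₂) = -0.05769 - 0.05463j ; Δ = 0.00814 + 0.01748j
  [+0]  conj(Y_{5,0})(Ω₁) = 0.21224 + 0.00000j ; Y_{5,0}(Ω₂) = 0.31452 + 0.00000j ; Δ = 0.06676 + 0.00000j
  [+1]  conj(Y_{5,1})(Ω₁) = 0.22570 - 0.08931j ; Y_{5,1}(Ω₂) = 0.05769 - 0.05463j ; Δ = 0.00814 - 0.01748j
  [+2]  conj(Y_{5,2})(Ω₁) = -0.15134 + 0.14201j ; Y_{5,2}(Ω₂) = -0.01834 + 0.33549j ; Δ = -0.04487 - 0.05338j
  [+3]  conj(Y_{5,3})(Ω₁) = -0.12133 + 0.25748j ; Y_{5,3}(Ω₂) = -0.00608 - 0.00717j ; Δ = 0.00258 - 0.00070j
  [+4]  conj(Y_{5,4})(Ω₁) = 0.01183 - 0.18590j ; Y_{5,4}(Ω₂) = -0.38106 - 0.04180j ; Δ = -0.01228 + 0.07034j
  [+5]  conj(Y_{5,5})(Ω₁) = -0.13692 - 0.42273j ; Y_{5,5}(Ω₂) = 0.27827 - 0.21103j ; Δ = -0.12731 - 0.08874j
Accumulated sum -0.28070 + 0.00000j; after 4π/(2l+1) scaling, -0.32068 + 0.00000j ⇒ P_5 = -0.320675

-0.320675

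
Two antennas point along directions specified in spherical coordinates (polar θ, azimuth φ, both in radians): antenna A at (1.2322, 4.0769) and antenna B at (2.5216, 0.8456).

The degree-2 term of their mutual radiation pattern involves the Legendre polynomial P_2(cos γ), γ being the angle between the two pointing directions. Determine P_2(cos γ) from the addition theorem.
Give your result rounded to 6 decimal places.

0.499219

Summing Y*_{l m}(θ₁,φ₁)·Y_{l m}(θ₂,φ₂) over m ∈ [−2, 2]; prefactor 4π/(2·2+1) = 2.513274:
  [-2]  conj(Y_{2,-2})(Ω₁) = (-0.101498, 0.328325) ; Y_{2,-2}(Ω₂) = (-0.015663, -0.129460) ; Δ = (0.044095, 0.007997)
  [-1]  conj(Y_{2,-1})(Ω₁) = (-0.143669, -0.194791) ; Y_{2,-1}(Ω₂) = (-0.242317, 0.273402) ; Δ = (0.088070, 0.007922)
  [+0]  conj(Y_{2,0})(Ω₁) = (-0.210998, -0.000000) ; Y_{2,0}(Ω₂) = (0.311359, 0.000000) ; Δ = (-0.065696, -0.000000)
  [+1]  conj(Y_{2,1})(Ω₁) = (0.143669, -0.194791) ; Y_{2,1}(Ω₂) = (0.242317, 0.273402) ; Δ = (0.088070, -0.007922)
  [+2]  conj(Y_{2,2})(Ω₁) = (-0.101498, -0.328325) ; Y_{2,2}(Ω₂) = (-0.015663, 0.129460) ; Δ = (0.044095, -0.007997)
Σ over m = (0.198633, -0.000000); ×(4π/5) → (0.499219, -0.000000). Real part: 0.499219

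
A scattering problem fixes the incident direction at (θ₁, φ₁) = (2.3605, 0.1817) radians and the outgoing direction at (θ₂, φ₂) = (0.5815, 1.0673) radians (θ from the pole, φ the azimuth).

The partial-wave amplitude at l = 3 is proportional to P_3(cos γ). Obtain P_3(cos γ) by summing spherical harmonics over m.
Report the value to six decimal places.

0.417051

Summing Y*_{l m}(θ₁,φ₁)·Y_{l m}(θ₂,φ₂) over m ∈ [−3, 3]; prefactor 4π/(2·3+1) = 1.795196:
  [-3]  conj(Y_{3,-3})(Ω₁) = +0.124507+0.075499i ; Y_{3,-3}(Ω₂) = -0.069017+0.004167i ; Δ = -0.008908-0.004692i
  [-2]  conj(Y_{3,-2})(Ω₁) = -0.336260-0.127876i ; Y_{3,-2}(Ω₂) = -0.137695-0.217782i ; Δ = +0.018452+0.090839i
  [-1]  conj(Y_{3,-1})(Ω₁) = +0.340504+0.062560i ; Y_{3,-1}(Ω₂) = +0.213394-0.387389i ; Δ = +0.096896-0.118558i
  [+0]  conj(Y_{3,0})(Ω₁) = +0.126800-0.000000i ; Y_{3,0}(Ω₂) = +0.153260+0.000000i ; Δ = +0.019433+0.000000i
  [+1]  conj(Y_{3,1})(Ω₁) = -0.340504+0.062560i ; Y_{3,1}(Ω₂) = -0.213394-0.387389i ; Δ = +0.096896+0.118558i
  [+2]  conj(Y_{3,2})(Ω₁) = -0.336260+0.127876i ; Y_{3,2}(Ω₂) = -0.137695+0.217782i ; Δ = +0.018452-0.090839i
  [+3]  conj(Y_{3,3})(Ω₁) = -0.124507+0.075499i ; Y_{3,3}(Ω₂) = +0.069017+0.004167i ; Δ = -0.008908+0.004692i
Total Σ_m = +0.232315-0.000000i. Multiply by 1.795196: +0.417051-0.000000i. P_3(cos γ) = 0.417051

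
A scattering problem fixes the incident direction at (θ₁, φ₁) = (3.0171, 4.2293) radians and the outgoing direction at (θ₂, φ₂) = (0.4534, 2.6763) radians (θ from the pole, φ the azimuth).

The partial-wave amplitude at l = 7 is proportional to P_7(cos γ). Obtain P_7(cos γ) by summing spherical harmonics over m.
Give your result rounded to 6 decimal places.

0.392089

Addition theorem: P_7(cos γ) = (4π/15) Σ_m Y*_{lm}(Ω₁) Y_{lm}(Ω₂), m = −7…7:
  m=-7: (-0.000000, -0.000000) × (0.001537, 0.000178) = (-0.000000, -0.000000)  (running Σ = (-0.000000, -0.000000))
  m=-6: (-0.000007, -0.000002) × (-0.011160, 0.004072) = (0.000000, -0.000000)  (running Σ = (0.000000, -0.000000))
  m=-5: (-0.000085, 0.000096) × (0.038569, -0.040934) = (0.000001, 0.000007)  (running Σ = (0.000001, 0.000007))
  m=-4: (0.000600, 0.001587) × (-0.052189, 0.174650) = (-0.000308, 0.000022)  (running Σ = (-0.000308, 0.000029))
  m=-3: (0.016114, 0.001968) × (-0.069664, -0.394197) = (-0.000347, -0.006489)  (running Σ = (-0.000654, -0.006460))
  m=-2: (0.061667, -0.089251) × (0.314283, 0.421929) = (0.057038, -0.002031)  (running Σ = (0.056384, -0.008491))
  m=-1: (-0.211939, -0.404045) × (-0.181016, -0.090880) = (0.001645, 0.092400)  (running Σ = (0.058029, 0.083909))
  m=0: (-0.867900, -0.000000) × (-0.405536, 0.000000) = (0.351965, 0.000000)  (running Σ = (0.409994, 0.083909))
  m=1: (0.211939, -0.404045) × (0.181016, -0.090880) = (0.001645, -0.092400)  (running Σ = (0.411638, -0.008491))
  m=2: (0.061667, 0.089251) × (0.314283, -0.421929) = (0.057038, 0.002031)  (running Σ = (0.468677, -0.006460))
  m=3: (-0.016114, 0.001968) × (0.069664, -0.394197) = (-0.000347, 0.006489)  (running Σ = (0.468330, 0.000029))
  m=4: (0.000600, -0.001587) × (-0.052189, -0.174650) = (-0.000308, -0.000022)  (running Σ = (0.468022, 0.000007))
  m=5: (0.000085, 0.000096) × (-0.038569, -0.040934) = (0.000001, -0.000007)  (running Σ = (0.468022, -0.000000))
  m=6: (-0.000007, 0.000002) × (-0.011160, -0.004072) = (0.000000, 0.000000)  (running Σ = (0.468022, -0.000000))
  m=7: (0.000000, -0.000000) × (-0.001537, 0.000178) = (-0.000000, 0.000000)  (running Σ = (0.468022, 0.000000))
Σ over m = (0.468022, 0.000000); ×(4π/15) → (0.392089, 0.000000). Real part: 0.392089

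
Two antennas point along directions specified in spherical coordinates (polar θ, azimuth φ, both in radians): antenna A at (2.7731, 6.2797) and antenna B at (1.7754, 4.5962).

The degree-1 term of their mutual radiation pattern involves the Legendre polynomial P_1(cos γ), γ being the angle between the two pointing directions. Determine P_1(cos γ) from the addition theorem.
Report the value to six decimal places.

Summing Y*_{l m}(θ₁,φ₁)·Y_{l m}(θ₂,φ₂) over m ∈ [−1, 1]; prefactor 4π/(2·1+1) = 4.188790:
  term(m=-1) = (-0.004735, 0.041833)   from Y*(Ω₁)=(0.124450, -0.000434), Y(Ω₂)=(-0.039217, 0.336007)
  term(m=+0) = (0.045249, 0.000000)   from Y*(Ω₁)=(-0.455803, -0.000000), Y(Ω₂)=(-0.099274, 0.000000)
  term(m=+1) = (-0.004735, -0.041833)   from Y*(Ω₁)=(-0.124450, -0.000434), Y(Ω₂)=(0.039217, 0.336007)
Accumulated sum (0.035780, 0.000000); after 4π/(2l+1) scaling, (0.149874, 0.000000) ⇒ P_1 = 0.149874

0.149874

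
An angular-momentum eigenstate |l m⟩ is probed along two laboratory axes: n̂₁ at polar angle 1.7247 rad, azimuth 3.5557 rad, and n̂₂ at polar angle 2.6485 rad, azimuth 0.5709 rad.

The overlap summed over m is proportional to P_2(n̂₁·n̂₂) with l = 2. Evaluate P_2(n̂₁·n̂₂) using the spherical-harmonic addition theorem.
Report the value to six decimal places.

Summing Y*_{l m}(θ₁,φ₁)·Y_{l m}(θ₂,φ₂) over m ∈ [−2, 2]; prefactor 4π/(2·2+1) = 2.513274:
  [-2]  conj(Y_{2,-2})(Ω₁) = (0.255057, 0.277890) ; Y_{2,-2}(Ω₂) = (0.036001, -0.078707) ; Δ = (0.031054, -0.010070)
  [-1]  conj(Y_{2,-1})(Ω₁) = (0.107138, 0.047089) ; Y_{2,-1}(Ω₂) = (-0.271040, 0.174073) ; Δ = (-0.037236, 0.005887)
  [+0]  conj(Y_{2,0})(Ω₁) = (-0.293157, -0.000000) ; Y_{2,0}(Ω₂) = (0.418781, 0.000000) ; Δ = (-0.122768, -0.000000)
  [+1]  conj(Y_{2,1})(Ω₁) = (-0.107138, 0.047089) ; Y_{2,1}(Ω₂) = (0.271040, 0.174073) ; Δ = (-0.037236, -0.005887)
  [+2]  conj(Y_{2,2})(Ω₁) = (0.255057, -0.277890) ; Y_{2,2}(Ω₂) = (0.036001, 0.078707) ; Δ = (0.031054, 0.010070)
Total Σ_m = (-0.135131, 0.000000). Multiply by 2.513274: (-0.339622, 0.000000). P_2(cos γ) = -0.339622

-0.339622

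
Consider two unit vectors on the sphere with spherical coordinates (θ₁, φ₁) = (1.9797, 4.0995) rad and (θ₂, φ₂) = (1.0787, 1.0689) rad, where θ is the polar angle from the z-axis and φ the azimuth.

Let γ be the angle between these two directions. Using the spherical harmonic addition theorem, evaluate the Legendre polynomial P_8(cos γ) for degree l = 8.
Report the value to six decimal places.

Addition theorem: P_8(cos γ) = (4π/17) Σ_m Y*_{lm}(Ω₁) Y_{lm}(Ω₂), m = −8…8:
  m=-8: +0.049091+0.254265i × -0.120484-0.143853i = +0.030662-0.037697i  (running Σ = +0.030662-0.037697i)
  m=-7: +0.409452+0.183915i × +0.146134-0.374896i = +0.128784-0.126626i  (running Σ = +0.159446-0.164323i)
  m=-6: +0.264882-0.157249i × +0.410806-0.053797i = +0.100356-0.078849i  (running Σ = +0.259802-0.243171i)
  m=-5: -0.010188+0.131801i × +0.042066+0.057440i = -0.007999+0.004959i  (running Σ = +0.251803-0.238212i)
  m=-4: +0.274771+0.226795i × +0.135126-0.289433i = +0.102771-0.048882i  (running Σ = +0.354573-0.287094i)
  m=-3: +0.035086-0.009630i × +0.242618-0.015819i = +0.008360-0.002891i  (running Σ = +0.362934-0.289985i)
  m=-2: -0.110953+0.308723i × -0.111877-0.175700i = +0.066655-0.015044i  (running Σ = +0.429589-0.305030i)
  m=-1: +0.059417+0.084492i × +0.139261-0.253770i = +0.029716-0.003312i  (running Σ = +0.459305-0.308342i)
  m=0: -0.312917-0.000000i × -0.168805+0.000000i = +0.052822+0.000000i  (running Σ = +0.512127-0.308342i)
  m=1: -0.059417+0.084492i × -0.139261-0.253770i = +0.029716+0.003312i  (running Σ = +0.541843-0.305030i)
  m=2: -0.110953-0.308723i × -0.111877+0.175700i = +0.066655+0.015044i  (running Σ = +0.608498-0.289985i)
  m=3: -0.035086-0.009630i × -0.242618-0.015819i = +0.008360+0.002891i  (running Σ = +0.616859-0.287094i)
  m=4: +0.274771-0.226795i × +0.135126+0.289433i = +0.102771+0.048882i  (running Σ = +0.719629-0.238212i)
  m=5: +0.010188+0.131801i × -0.042066+0.057440i = -0.007999-0.004959i  (running Σ = +0.711630-0.243171i)
  m=6: +0.264882+0.157249i × +0.410806+0.053797i = +0.100356+0.078849i  (running Σ = +0.811986-0.164323i)
  m=7: -0.409452+0.183915i × -0.146134-0.374896i = +0.128784+0.126626i  (running Σ = +0.940770-0.037697i)
  m=8: +0.049091-0.254265i × -0.120484+0.143853i = +0.030662+0.037697i  (running Σ = +0.971432+0.000000i)
Total Σ_m = +0.971432+0.000000i. Multiply by 0.739198: +0.718081+0.000000i. P_8(cos γ) = 0.718081

0.718081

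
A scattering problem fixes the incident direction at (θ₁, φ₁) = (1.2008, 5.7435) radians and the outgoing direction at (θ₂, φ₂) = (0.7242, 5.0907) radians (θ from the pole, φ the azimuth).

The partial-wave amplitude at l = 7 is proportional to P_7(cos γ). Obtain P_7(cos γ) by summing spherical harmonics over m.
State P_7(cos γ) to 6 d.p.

Term-by-term m-sum for l=7 (normalisation 4π/15 = 0.837758):
  term(m=-7) = -0.00122 - 0.00849j   from Y*(Ω₁)=-0.24628 + 0.18192j, Y(Ω₂)=-0.01327 + 0.02468j
  term(m=-6) = -0.03762 - 0.03686j   from Y*(Ω₁)=-0.44228 + 0.04282j, Y(Ω₂)=0.07627 + 0.09073j
  term(m=-5) = -0.05294 - 0.00651j   from Y*(Ω₁)=-0.16344 - 0.07758j, Y(Ω₂)=0.27977 - 0.09295j
  term(m=-4) = 0.10225 - 0.05997j   from Y*(Ω₁)=0.14458 + 0.21690j, Y(Ω₂)=0.02616 - 0.45399j
  term(m=-3) = 0.03815 - 0.09343j   from Y*(Ω₁)=0.01378 + 0.28525j, Y(Ω₂)=-0.32035 - 0.14920j
  term(m=-2) = -0.00346 - 0.01272j   from Y*(Ω₁)=0.07104 - 0.13273j, Y(Ω₂)=0.06369 - 0.06012j
  term(m=-1) = -0.09594 - 0.07336j   from Y*(Ω₁)=0.26301 - 0.15754j, Y(Ω₂)=-0.14550 - 0.36609j
  term(m=+0) = 0.00383 + 0.00000j   from Y*(Ω₁)=-0.11605 + 0.00000j, Y(Ω₂)=-0.03302 + 0.00000j
  term(m=+1) = -0.09594 + 0.07336j   from Y*(Ω₁)=-0.26301 - 0.15754j, Y(Ω₂)=0.14550 - 0.36609j
  term(m=+2) = -0.00346 + 0.01272j   from Y*(Ω₁)=0.07104 + 0.13273j, Y(Ω₂)=0.06369 + 0.06012j
  term(m=+3) = 0.03815 + 0.09343j   from Y*(Ω₁)=-0.01378 + 0.28525j, Y(Ω₂)=0.32035 - 0.14920j
  term(m=+4) = 0.10225 + 0.05997j   from Y*(Ω₁)=0.14458 - 0.21690j, Y(Ω₂)=0.02616 + 0.45399j
  term(m=+5) = -0.05294 + 0.00651j   from Y*(Ω₁)=0.16344 - 0.07758j, Y(Ω₂)=-0.27977 - 0.09295j
  term(m=+6) = -0.03762 + 0.03686j   from Y*(Ω₁)=-0.44228 - 0.04282j, Y(Ω₂)=0.07627 - 0.09073j
  term(m=+7) = -0.00122 + 0.00849j   from Y*(Ω₁)=0.24628 + 0.18192j, Y(Ω₂)=0.01327 + 0.02468j
Accumulated sum -0.09772 - 0.00000j; after 4π/(2l+1) scaling, -0.08187 - 0.00000j ⇒ P_7 = -0.081866

-0.081866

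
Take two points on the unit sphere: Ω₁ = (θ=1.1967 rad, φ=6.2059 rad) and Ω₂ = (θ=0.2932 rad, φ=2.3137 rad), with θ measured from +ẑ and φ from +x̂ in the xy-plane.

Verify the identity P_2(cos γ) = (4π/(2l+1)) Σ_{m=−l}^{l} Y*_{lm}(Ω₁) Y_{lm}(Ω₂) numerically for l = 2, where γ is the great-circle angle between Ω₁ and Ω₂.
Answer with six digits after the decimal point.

-0.464839

Expand P_2 via completeness: Σ_{m} conj(Y_{2,m}) at Ω₁ times Y_{2,m} at Ω₂ —
  m=-2: 0.33070 - 0.05153j × -0.00274 + 0.03215j = 0.00075 + 0.01077j  (running Σ = 0.00075 + 0.01077j)
  m=-1: 0.26200 - 0.02029j × -0.14459 - 0.15743j = -0.04108 - 0.03831j  (running Σ = -0.04033 - 0.02754j)
  m=0: -0.18904 + 0.00000j × 0.55175 + 0.00000j = -0.10430 + 0.00000j  (running Σ = -0.14463 - 0.02754j)
  m=1: -0.26200 - 0.02029j × 0.14459 - 0.15743j = -0.04108 + 0.03831j  (running Σ = -0.18570 + 0.01077j)
  m=2: 0.33070 + 0.05153j × -0.00274 - 0.03215j = 0.00075 - 0.01077j  (running Σ = -0.18495 + 0.00000j)
Accumulated sum -0.18495 + 0.00000j; after 4π/(2l+1) scaling, -0.46484 + 0.00000j ⇒ P_2 = -0.464839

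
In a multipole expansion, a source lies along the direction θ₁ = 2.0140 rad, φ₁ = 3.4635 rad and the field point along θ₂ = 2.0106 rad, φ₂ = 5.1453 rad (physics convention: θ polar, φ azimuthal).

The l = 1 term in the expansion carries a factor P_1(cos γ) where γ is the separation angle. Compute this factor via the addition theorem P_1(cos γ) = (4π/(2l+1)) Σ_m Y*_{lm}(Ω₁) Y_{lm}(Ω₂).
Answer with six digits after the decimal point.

Expand P_1 via completeness: Σ_{m} conj(Y_{1,m}) at Ω₁ times Y_{1,m} at Ω₂ —
  m=-1: -0.296081-0.098745i × +0.131147+0.283776i = -0.010809-0.096971i  (running Σ = -0.010809-0.096971i)
  m=0: -0.209530-0.000000i × -0.208028+0.000000i = +0.043588+0.000000i  (running Σ = +0.032780-0.096971i)
  m=1: +0.296081-0.098745i × -0.131147+0.283776i = -0.010809+0.096971i  (running Σ = +0.021971+0.000000i)
Total Σ_m = +0.021971+0.000000i. Multiply by 4.188790: +0.092032+0.000000i. P_1(cos γ) = 0.092032

0.092032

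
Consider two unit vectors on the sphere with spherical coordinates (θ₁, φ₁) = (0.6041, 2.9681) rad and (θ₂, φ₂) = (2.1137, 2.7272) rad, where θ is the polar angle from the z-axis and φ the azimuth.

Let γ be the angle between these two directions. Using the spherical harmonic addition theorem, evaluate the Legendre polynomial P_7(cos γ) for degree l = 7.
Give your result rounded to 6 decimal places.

-0.101013

Expand P_7 via completeness: Σ_{m} conj(Y_{7,m}) at Ω₁ times Y_{7,m} at Ω₂ —
  [-7]  conj(Y_{7,-7})(Ω₁) = -0.003328+0.008941i ; Y_{7,-7}(Ω₂) = +0.163815-0.040235i ; Δ = -0.000185+0.001599i
  [-6]  conj(Y_{7,-6})(Ω₁) = +0.026139-0.044629i ; Y_{7,-6}(Ω₂) = +0.301962-0.232058i ; Δ = -0.002463-0.019542i
  [-5]  conj(Y_{7,-5})(Ω₁) = -0.109536+0.129169i ; Y_{7,-5}(Ω₂) = +0.200347-0.365717i ; Δ = +0.025294+0.065938i
  [-4]  conj(Y_{7,-4})(Ω₁) = +0.280599-0.233468i ; Y_{7,-4}(Ω₂) = +0.008294-0.095346i ; Δ = -0.019933-0.028691i
  [-3]  conj(Y_{7,-3})(Ω₁) = -0.420494+0.241026i ; Y_{7,-3}(Ω₂) = +0.098964+0.291185i ; Δ = -0.111797-0.098589i
  [-2]  conj(Y_{7,-2})(Ω₁) = +0.238349-0.086191i ; Y_{7,-2}(Ω₂) = +0.167077+0.182243i ; Δ = +0.055530+0.029037i
  [-1]  conj(Y_{7,-1})(Ω₁) = +0.262480-0.046001i ; Y_{7,-1}(Ω₂) = -0.196556-0.086458i ; Δ = -0.055569-0.013652i
  [+0]  conj(Y_{7,0})(Ω₁) = -0.352079-0.000000i ; Y_{7,0}(Ω₂) = -0.277411+0.000000i ; Δ = +0.097671+0.000000i
  [+1]  conj(Y_{7,1})(Ω₁) = -0.262480-0.046001i ; Y_{7,1}(Ω₂) = +0.196556-0.086458i ; Δ = -0.055569+0.013652i
  [+2]  conj(Y_{7,2})(Ω₁) = +0.238349+0.086191i ; Y_{7,2}(Ω₂) = +0.167077-0.182243i ; Δ = +0.055530-0.029037i
  [+3]  conj(Y_{7,3})(Ω₁) = +0.420494+0.241026i ; Y_{7,3}(Ω₂) = -0.098964+0.291185i ; Δ = -0.111797+0.098589i
  [+4]  conj(Y_{7,4})(Ω₁) = +0.280599+0.233468i ; Y_{7,4}(Ω₂) = +0.008294+0.095346i ; Δ = -0.019933+0.028691i
  [+5]  conj(Y_{7,5})(Ω₁) = +0.109536+0.129169i ; Y_{7,5}(Ω₂) = -0.200347-0.365717i ; Δ = +0.025294-0.065938i
  [+6]  conj(Y_{7,6})(Ω₁) = +0.026139+0.044629i ; Y_{7,6}(Ω₂) = +0.301962+0.232058i ; Δ = -0.002463+0.019542i
  [+7]  conj(Y_{7,7})(Ω₁) = +0.003328+0.008941i ; Y_{7,7}(Ω₂) = -0.163815-0.040235i ; Δ = -0.000185-0.001599i
Σ over m = -0.120576+0.000000i; ×(4π/15) → -0.101013+0.000000i. Real part: -0.101013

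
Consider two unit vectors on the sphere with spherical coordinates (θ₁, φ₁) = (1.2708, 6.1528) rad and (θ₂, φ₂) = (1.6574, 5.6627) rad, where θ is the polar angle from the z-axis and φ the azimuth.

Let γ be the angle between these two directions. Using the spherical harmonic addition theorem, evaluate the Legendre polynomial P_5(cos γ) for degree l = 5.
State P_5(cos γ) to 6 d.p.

Summing Y*_{l m}(θ₁,φ₁)·Y_{l m}(θ₂,φ₂) over m ∈ [−5, 5]; prefactor 4π/(2·5+1) = 1.142397:
  term(m=-5) = -0.12963 + 0.10723j   from Y*(Ω₁)=0.29359 - 0.22409j, Y(Ω₂)=-0.45515 + 0.01784j
  term(m=-4) = 0.01716 - 0.04180j   from Y*(Ω₁)=0.31325 - 0.18000j, Y(Ω₂)=0.09882 - 0.07664j
  term(m=-3) = 0.00207 + 0.02049j   from Y*(Ω₁)=-0.05968 + 0.02461j, Y(Ω₂)=0.09143 - 0.30565j
  term(m=-2) = -0.02672 - 0.03985j   from Y*(Ω₁)=-0.32594 + 0.08697j, Y(Ω₂)=0.04606 + 0.13456j
  term(m=-1) = -0.00482 - 0.00257j   from Y*(Ω₁)=-0.01895 + 0.00248j, Y(Ω₂)=0.23272 + 0.16631j
  term(m=+0) = -0.04742 + 0.00000j   from Y*(Ω₁)=0.32374 + 0.00000j, Y(Ω₂)=-0.14647 + 0.00000j
  term(m=+1) = -0.00482 + 0.00257j   from Y*(Ω₁)=0.01895 + 0.00248j, Y(Ω₂)=-0.23272 + 0.16631j
  term(m=+2) = -0.02672 + 0.03985j   from Y*(Ω₁)=-0.32594 - 0.08697j, Y(Ω₂)=0.04606 - 0.13456j
  term(m=+3) = 0.00207 - 0.02049j   from Y*(Ω₁)=0.05968 + 0.02461j, Y(Ω₂)=-0.09143 - 0.30565j
  term(m=+4) = 0.01716 + 0.04180j   from Y*(Ω₁)=0.31325 + 0.18000j, Y(Ω₂)=0.09882 + 0.07664j
  term(m=+5) = -0.12963 - 0.10723j   from Y*(Ω₁)=-0.29359 - 0.22409j, Y(Ω₂)=0.45515 + 0.01784j
Σ over m = -0.33131 + 0.00000j; ×(4π/11) → -0.37849 + 0.00000j. Real part: -0.378490

-0.378490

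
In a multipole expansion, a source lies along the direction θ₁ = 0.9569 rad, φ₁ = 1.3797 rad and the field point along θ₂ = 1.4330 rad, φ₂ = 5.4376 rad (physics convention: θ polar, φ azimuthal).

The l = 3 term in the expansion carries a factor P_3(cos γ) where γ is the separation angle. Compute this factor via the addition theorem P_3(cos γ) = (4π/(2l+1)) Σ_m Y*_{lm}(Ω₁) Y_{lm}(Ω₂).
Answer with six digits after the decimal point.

0.443553

Addition theorem: P_3(cos γ) = (4π/7) Σ_m Y*_{lm}(Ω₁) Y_{lm}(Ω₂), m = −3…3:
  m=-3: Y*=-0.12360 - 0.19144j  Y=-0.33354 + 0.23056j  product 0.08536 + 0.03536j
  m=-2: Y*=-0.36498 + 0.14671j  Y=-0.01654 + 0.13674j  product -0.01402 - 0.05233j
  m=-1: Y*=0.03308 + 0.17097j  Y=-0.19230 - 0.21696j  product 0.03073 - 0.04005j
  m=+0: Y*=-0.28823 + 0.00000j  Y=-0.14894 + 0.00000j  product 0.04293 + 0.00000j
  m=+1: Y*=-0.03308 + 0.17097j  Y=0.19230 - 0.21696j  product 0.03073 + 0.04005j
  m=+2: Y*=-0.36498 - 0.14671j  Y=-0.01654 - 0.13674j  product -0.01402 + 0.05233j
  m=+3: Y*=0.12360 - 0.19144j  Y=0.33354 + 0.23056j  product 0.08536 - 0.03536j
Σ over m = 0.24708 + 0.00000j; ×(4π/7) → 0.44355 + 0.00000j. Real part: 0.443553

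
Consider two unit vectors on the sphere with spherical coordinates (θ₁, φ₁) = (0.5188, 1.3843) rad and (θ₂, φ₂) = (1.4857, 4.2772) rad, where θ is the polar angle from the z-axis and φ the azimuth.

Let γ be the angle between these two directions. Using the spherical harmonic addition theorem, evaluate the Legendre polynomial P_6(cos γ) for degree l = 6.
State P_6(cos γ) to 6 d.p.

Summing Y*_{l m}(θ₁,φ₁)·Y_{l m}(θ₂,φ₂) over m ∈ [−6, 6]; prefactor 4π/(2·6+1) = 0.966644:
  m=-6: Y*=-0.00313 + 0.00646j  Y=0.40773 - 0.23915j  product 0.00027 + 0.00338j
  m=-5: Y*=0.03498 + 0.02595j  Y=-0.11487 - 0.07946j  product -0.00196 - 0.00576j
  m=-4: Y*=0.11555 - 0.10678j  Y=0.05475 - 0.31904j  product -0.02774 - 0.04271j
  m=-3: Y*=-0.19382 - 0.30950j  Y=-0.15435 + 0.04193j  product 0.04289 + 0.03965j
  m=-2: Y*=-0.46185 + 0.18073j  Y=-0.18167 - 0.21550j  product 0.12285 + 0.06670j
  m=-1: Y*=0.03762 + 0.19940j  Y=-0.07038 + 0.15138j  product -0.03283 - 0.00834j
  m=+0: Y*=-0.37432 + 0.00000j  Y=-0.27067 + 0.00000j  product 0.10132 + 0.00000j
  m=+1: Y*=-0.03762 + 0.19940j  Y=0.07038 + 0.15138j  product -0.03283 + 0.00834j
  m=+2: Y*=-0.46185 - 0.18073j  Y=-0.18167 + 0.21550j  product 0.12285 - 0.06670j
  m=+3: Y*=0.19382 - 0.30950j  Y=0.15435 + 0.04193j  product 0.04289 - 0.03965j
  m=+4: Y*=0.11555 + 0.10678j  Y=0.05475 + 0.31904j  product -0.02774 + 0.04271j
  m=+5: Y*=-0.03498 + 0.02595j  Y=0.11487 - 0.07946j  product -0.00196 + 0.00576j
  m=+6: Y*=-0.00313 - 0.00646j  Y=0.40773 + 0.23915j  product 0.00027 - 0.00338j
Σ over m = 0.30827 + 0.00000j; ×(4π/13) → 0.29799 + 0.00000j. Real part: 0.297986

0.297986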